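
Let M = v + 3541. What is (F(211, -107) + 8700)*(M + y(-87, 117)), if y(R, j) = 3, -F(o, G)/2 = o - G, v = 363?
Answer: 31506048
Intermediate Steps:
F(o, G) = -2*o + 2*G (F(o, G) = -2*(o - G) = -2*o + 2*G)
M = 3904 (M = 363 + 3541 = 3904)
(F(211, -107) + 8700)*(M + y(-87, 117)) = ((-2*211 + 2*(-107)) + 8700)*(3904 + 3) = ((-422 - 214) + 8700)*3907 = (-636 + 8700)*3907 = 8064*3907 = 31506048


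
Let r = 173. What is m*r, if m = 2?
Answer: 346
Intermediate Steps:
m*r = 2*173 = 346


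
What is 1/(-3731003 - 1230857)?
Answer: -1/4961860 ≈ -2.0154e-7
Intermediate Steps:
1/(-3731003 - 1230857) = 1/(-4961860) = -1/4961860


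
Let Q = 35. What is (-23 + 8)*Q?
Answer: -525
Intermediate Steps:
(-23 + 8)*Q = (-23 + 8)*35 = -15*35 = -525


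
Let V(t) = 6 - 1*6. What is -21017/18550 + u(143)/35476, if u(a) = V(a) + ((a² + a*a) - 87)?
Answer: 817497/47005700 ≈ 0.017391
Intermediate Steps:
V(t) = 0 (V(t) = 6 - 6 = 0)
u(a) = -87 + 2*a² (u(a) = 0 + ((a² + a*a) - 87) = 0 + ((a² + a²) - 87) = 0 + (2*a² - 87) = 0 + (-87 + 2*a²) = -87 + 2*a²)
-21017/18550 + u(143)/35476 = -21017/18550 + (-87 + 2*143²)/35476 = -21017*1/18550 + (-87 + 2*20449)*(1/35476) = -21017/18550 + (-87 + 40898)*(1/35476) = -21017/18550 + 40811*(1/35476) = -21017/18550 + 40811/35476 = 817497/47005700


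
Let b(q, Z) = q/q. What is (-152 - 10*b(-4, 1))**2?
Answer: 26244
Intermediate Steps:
b(q, Z) = 1
(-152 - 10*b(-4, 1))**2 = (-152 - 10*1)**2 = (-152 - 10)**2 = (-162)**2 = 26244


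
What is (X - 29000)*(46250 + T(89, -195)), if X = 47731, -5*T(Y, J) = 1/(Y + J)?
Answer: 459143656231/530 ≈ 8.6631e+8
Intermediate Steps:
T(Y, J) = -1/(5*(J + Y)) (T(Y, J) = -1/(5*(Y + J)) = -1/(5*(J + Y)))
(X - 29000)*(46250 + T(89, -195)) = (47731 - 29000)*(46250 - 1/(5*(-195) + 5*89)) = 18731*(46250 - 1/(-975 + 445)) = 18731*(46250 - 1/(-530)) = 18731*(46250 - 1*(-1/530)) = 18731*(46250 + 1/530) = 18731*(24512501/530) = 459143656231/530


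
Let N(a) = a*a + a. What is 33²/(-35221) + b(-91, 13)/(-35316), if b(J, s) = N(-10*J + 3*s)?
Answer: -15895975837/621932418 ≈ -25.559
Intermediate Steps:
N(a) = a + a² (N(a) = a² + a = a + a²)
b(J, s) = (-10*J + 3*s)*(1 - 10*J + 3*s) (b(J, s) = (-10*J + 3*s)*(1 + (-10*J + 3*s)) = (-10*J + 3*s)*(1 - 10*J + 3*s))
33²/(-35221) + b(-91, 13)/(-35316) = 33²/(-35221) - (-3*13 + 10*(-91))*(1 - 10*(-91) + 3*13)/(-35316) = 1089*(-1/35221) - (-39 - 910)*(1 + 910 + 39)*(-1/35316) = -1089/35221 - 1*(-949)*950*(-1/35316) = -1089/35221 + 901550*(-1/35316) = -1089/35221 - 450775/17658 = -15895975837/621932418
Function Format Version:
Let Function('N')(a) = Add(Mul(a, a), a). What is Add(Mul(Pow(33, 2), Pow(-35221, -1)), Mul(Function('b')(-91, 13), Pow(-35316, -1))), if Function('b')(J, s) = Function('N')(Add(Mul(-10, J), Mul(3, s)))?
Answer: Rational(-15895975837, 621932418) ≈ -25.559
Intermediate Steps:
Function('N')(a) = Add(a, Pow(a, 2)) (Function('N')(a) = Add(Pow(a, 2), a) = Add(a, Pow(a, 2)))
Function('b')(J, s) = Mul(Add(Mul(-10, J), Mul(3, s)), Add(1, Mul(-10, J), Mul(3, s))) (Function('b')(J, s) = Mul(Add(Mul(-10, J), Mul(3, s)), Add(1, Add(Mul(-10, J), Mul(3, s)))) = Mul(Add(Mul(-10, J), Mul(3, s)), Add(1, Mul(-10, J), Mul(3, s))))
Add(Mul(Pow(33, 2), Pow(-35221, -1)), Mul(Function('b')(-91, 13), Pow(-35316, -1))) = Add(Mul(Pow(33, 2), Pow(-35221, -1)), Mul(Mul(-1, Add(Mul(-3, 13), Mul(10, -91)), Add(1, Mul(-10, -91), Mul(3, 13))), Pow(-35316, -1))) = Add(Mul(1089, Rational(-1, 35221)), Mul(Mul(-1, Add(-39, -910), Add(1, 910, 39)), Rational(-1, 35316))) = Add(Rational(-1089, 35221), Mul(Mul(-1, -949, 950), Rational(-1, 35316))) = Add(Rational(-1089, 35221), Mul(901550, Rational(-1, 35316))) = Add(Rational(-1089, 35221), Rational(-450775, 17658)) = Rational(-15895975837, 621932418)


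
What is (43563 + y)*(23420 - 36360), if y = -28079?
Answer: -200362960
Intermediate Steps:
(43563 + y)*(23420 - 36360) = (43563 - 28079)*(23420 - 36360) = 15484*(-12940) = -200362960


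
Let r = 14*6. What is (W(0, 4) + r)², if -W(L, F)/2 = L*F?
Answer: 7056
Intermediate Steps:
r = 84
W(L, F) = -2*F*L (W(L, F) = -2*L*F = -2*F*L)
(W(0, 4) + r)² = (-2*4*0 + 84)² = (0 + 84)² = 84² = 7056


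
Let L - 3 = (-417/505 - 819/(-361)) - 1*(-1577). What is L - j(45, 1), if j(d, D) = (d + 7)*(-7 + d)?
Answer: -71929722/182305 ≈ -394.56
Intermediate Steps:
j(d, D) = (-7 + d)*(7 + d) (j(d, D) = (7 + d)*(-7 + d) = (-7 + d)*(7 + d))
L = 288304958/182305 (L = 3 + ((-417/505 - 819/(-361)) - 1*(-1577)) = 3 + ((-417*1/505 - 819*(-1/361)) + 1577) = 3 + ((-417/505 + 819/361) + 1577) = 3 + (263058/182305 + 1577) = 3 + 287758043/182305 = 288304958/182305 ≈ 1581.4)
L - j(45, 1) = 288304958/182305 - (-49 + 45²) = 288304958/182305 - (-49 + 2025) = 288304958/182305 - 1*1976 = 288304958/182305 - 1976 = -71929722/182305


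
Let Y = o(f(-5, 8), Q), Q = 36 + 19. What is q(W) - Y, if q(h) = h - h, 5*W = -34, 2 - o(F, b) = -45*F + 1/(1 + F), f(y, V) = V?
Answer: -3257/9 ≈ -361.89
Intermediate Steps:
Q = 55
o(F, b) = 2 - 1/(1 + F) + 45*F (o(F, b) = 2 - (-45*F + 1/(1 + F)) = 2 - (1/(1 + F) - 45*F) = 2 + (-1/(1 + F) + 45*F) = 2 - 1/(1 + F) + 45*F)
W = -34/5 (W = (⅕)*(-34) = -34/5 ≈ -6.8000)
q(h) = 0
Y = 3257/9 (Y = (1 + 45*8² + 47*8)/(1 + 8) = (1 + 45*64 + 376)/9 = (1 + 2880 + 376)/9 = (⅑)*3257 = 3257/9 ≈ 361.89)
q(W) - Y = 0 - 1*3257/9 = 0 - 3257/9 = -3257/9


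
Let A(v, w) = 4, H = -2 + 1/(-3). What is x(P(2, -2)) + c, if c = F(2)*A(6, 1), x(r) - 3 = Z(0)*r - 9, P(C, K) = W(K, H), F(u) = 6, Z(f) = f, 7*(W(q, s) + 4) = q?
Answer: 18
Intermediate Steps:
H = -7/3 (H = -2 - ⅓ = -7/3 ≈ -2.3333)
W(q, s) = -4 + q/7
P(C, K) = -4 + K/7
x(r) = -6 (x(r) = 3 + (0*r - 9) = 3 + (0 - 9) = 3 - 9 = -6)
c = 24 (c = 6*4 = 24)
x(P(2, -2)) + c = -6 + 24 = 18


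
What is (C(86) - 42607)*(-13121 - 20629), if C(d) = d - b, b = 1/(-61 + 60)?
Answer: 1435050000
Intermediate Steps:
b = -1 (b = 1/(-1) = -1)
C(d) = 1 + d (C(d) = d - 1*(-1) = d + 1 = 1 + d)
(C(86) - 42607)*(-13121 - 20629) = ((1 + 86) - 42607)*(-13121 - 20629) = (87 - 42607)*(-33750) = -42520*(-33750) = 1435050000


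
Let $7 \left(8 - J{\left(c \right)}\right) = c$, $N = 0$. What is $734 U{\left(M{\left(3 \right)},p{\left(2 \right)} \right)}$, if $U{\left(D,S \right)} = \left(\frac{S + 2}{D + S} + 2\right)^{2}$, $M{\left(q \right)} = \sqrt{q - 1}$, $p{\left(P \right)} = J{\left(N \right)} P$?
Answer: $\frac{116387444}{16129} - \frac{5258376 \sqrt{2}}{16129} \approx 6755.0$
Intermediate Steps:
$J{\left(c \right)} = 8 - \frac{c}{7}$
$p{\left(P \right)} = 8 P$ ($p{\left(P \right)} = \left(8 - 0\right) P = \left(8 + 0\right) P = 8 P$)
$M{\left(q \right)} = \sqrt{-1 + q}$
$U{\left(D,S \right)} = \left(2 + \frac{2 + S}{D + S}\right)^{2}$ ($U{\left(D,S \right)} = \left(\frac{2 + S}{D + S} + 2\right)^{2} = \left(2 + \frac{2 + S}{D + S}\right)^{2}$)
$734 U{\left(M{\left(3 \right)},p{\left(2 \right)} \right)} = 734 \frac{\left(2 + 2 \sqrt{-1 + 3} + 3 \cdot 8 \cdot 2\right)^{2}}{\left(\sqrt{-1 + 3} + 8 \cdot 2\right)^{2}} = 734 \frac{\left(2 + 2 \sqrt{2} + 3 \cdot 16\right)^{2}}{\left(\sqrt{2} + 16\right)^{2}} = 734 \frac{\left(2 + 2 \sqrt{2} + 48\right)^{2}}{\left(16 + \sqrt{2}\right)^{2}} = 734 \frac{\left(50 + 2 \sqrt{2}\right)^{2}}{\left(16 + \sqrt{2}\right)^{2}} = \frac{734 \left(50 + 2 \sqrt{2}\right)^{2}}{\left(16 + \sqrt{2}\right)^{2}}$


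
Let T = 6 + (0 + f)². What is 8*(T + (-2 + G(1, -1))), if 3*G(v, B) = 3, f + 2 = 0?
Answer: 72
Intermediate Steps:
f = -2 (f = -2 + 0 = -2)
G(v, B) = 1 (G(v, B) = (⅓)*3 = 1)
T = 10 (T = 6 + (0 - 2)² = 6 + (-2)² = 6 + 4 = 10)
8*(T + (-2 + G(1, -1))) = 8*(10 + (-2 + 1)) = 8*(10 - 1) = 8*9 = 72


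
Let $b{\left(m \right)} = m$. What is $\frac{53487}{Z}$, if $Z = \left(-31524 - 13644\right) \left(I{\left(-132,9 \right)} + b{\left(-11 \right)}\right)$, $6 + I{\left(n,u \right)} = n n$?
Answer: $- \frac{17829}{262079792} \approx -6.8029 \cdot 10^{-5}$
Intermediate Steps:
$I{\left(n,u \right)} = -6 + n^{2}$ ($I{\left(n,u \right)} = -6 + n n = -6 + n^{2}$)
$Z = -786239376$ ($Z = \left(-31524 - 13644\right) \left(\left(-6 + \left(-132\right)^{2}\right) - 11\right) = - 45168 \left(\left(-6 + 17424\right) - 11\right) = - 45168 \left(17418 - 11\right) = \left(-45168\right) 17407 = -786239376$)
$\frac{53487}{Z} = \frac{53487}{-786239376} = 53487 \left(- \frac{1}{786239376}\right) = - \frac{17829}{262079792}$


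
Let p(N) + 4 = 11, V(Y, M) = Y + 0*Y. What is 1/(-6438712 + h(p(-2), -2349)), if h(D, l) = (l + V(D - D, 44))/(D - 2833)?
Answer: -314/2021755307 ≈ -1.5531e-7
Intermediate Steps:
V(Y, M) = Y (V(Y, M) = Y + 0 = Y)
p(N) = 7 (p(N) = -4 + 11 = 7)
h(D, l) = l/(-2833 + D) (h(D, l) = (l + (D - D))/(D - 2833) = (l + 0)/(-2833 + D) = l/(-2833 + D))
1/(-6438712 + h(p(-2), -2349)) = 1/(-6438712 - 2349/(-2833 + 7)) = 1/(-6438712 - 2349/(-2826)) = 1/(-6438712 - 2349*(-1/2826)) = 1/(-6438712 + 261/314) = 1/(-2021755307/314) = -314/2021755307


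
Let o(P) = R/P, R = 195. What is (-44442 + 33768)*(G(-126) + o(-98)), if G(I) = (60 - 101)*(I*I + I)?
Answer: 337745080215/49 ≈ 6.8928e+9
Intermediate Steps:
G(I) = -41*I - 41*I² (G(I) = -41*(I² + I) = -41*(I + I²) = -41*I - 41*I²)
o(P) = 195/P
(-44442 + 33768)*(G(-126) + o(-98)) = (-44442 + 33768)*(-41*(-126)*(1 - 126) + 195/(-98)) = -10674*(-41*(-126)*(-125) + 195*(-1/98)) = -10674*(-645750 - 195/98) = -10674*(-63283695/98) = 337745080215/49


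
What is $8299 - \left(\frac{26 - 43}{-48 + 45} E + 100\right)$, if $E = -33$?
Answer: $8386$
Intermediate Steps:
$8299 - \left(\frac{26 - 43}{-48 + 45} E + 100\right) = 8299 - \left(\frac{26 - 43}{-48 + 45} \left(-33\right) + 100\right) = 8299 - \left(- \frac{17}{-3} \left(-33\right) + 100\right) = 8299 - \left(\left(-17\right) \left(- \frac{1}{3}\right) \left(-33\right) + 100\right) = 8299 - \left(\frac{17}{3} \left(-33\right) + 100\right) = 8299 - \left(-187 + 100\right) = 8299 - -87 = 8299 + 87 = 8386$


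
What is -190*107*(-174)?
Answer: 3537420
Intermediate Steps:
-190*107*(-174) = -20330*(-174) = 3537420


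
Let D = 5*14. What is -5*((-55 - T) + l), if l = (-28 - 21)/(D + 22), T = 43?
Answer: 45325/92 ≈ 492.66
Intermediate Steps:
D = 70
l = -49/92 (l = (-28 - 21)/(70 + 22) = -49/92 ≈ -0.53261)
-5*((-55 - T) + l) = -5*((-55 - 1*43) - 49/92) = -5*((-55 - 43) - 49/92) = -5*(-98 - 49/92) = -5*(-9065/92) = 45325/92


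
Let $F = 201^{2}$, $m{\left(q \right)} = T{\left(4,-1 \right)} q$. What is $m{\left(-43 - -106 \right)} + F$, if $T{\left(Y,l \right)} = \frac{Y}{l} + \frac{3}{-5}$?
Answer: $\frac{200556}{5} \approx 40111.0$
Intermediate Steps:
$T{\left(Y,l \right)} = - \frac{3}{5} + \frac{Y}{l}$ ($T{\left(Y,l \right)} = \frac{Y}{l} + 3 \left(- \frac{1}{5}\right) = \frac{Y}{l} - \frac{3}{5} = - \frac{3}{5} + \frac{Y}{l}$)
$m{\left(q \right)} = - \frac{23 q}{5}$ ($m{\left(q \right)} = \left(- \frac{3}{5} + \frac{4}{-1}\right) q = \left(- \frac{3}{5} + 4 \left(-1\right)\right) q = \left(- \frac{3}{5} - 4\right) q = - \frac{23 q}{5}$)
$F = 40401$
$m{\left(-43 - -106 \right)} + F = - \frac{23 \left(-43 - -106\right)}{5} + 40401 = - \frac{23 \left(-43 + 106\right)}{5} + 40401 = \left(- \frac{23}{5}\right) 63 + 40401 = - \frac{1449}{5} + 40401 = \frac{200556}{5}$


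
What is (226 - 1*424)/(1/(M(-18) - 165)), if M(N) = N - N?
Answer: 32670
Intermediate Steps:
M(N) = 0
(226 - 1*424)/(1/(M(-18) - 165)) = (226 - 1*424)/(1/(0 - 165)) = (226 - 424)/(1/(-165)) = -198/(-1/165) = -198*(-165) = 32670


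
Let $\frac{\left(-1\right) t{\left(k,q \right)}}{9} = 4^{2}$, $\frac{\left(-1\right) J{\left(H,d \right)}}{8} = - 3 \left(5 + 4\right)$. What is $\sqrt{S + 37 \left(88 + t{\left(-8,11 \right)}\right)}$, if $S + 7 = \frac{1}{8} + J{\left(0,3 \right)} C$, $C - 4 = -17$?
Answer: $\frac{i \sqrt{78190}}{4} \approx 69.906 i$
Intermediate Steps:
$C = -13$ ($C = 4 - 17 = -13$)
$J{\left(H,d \right)} = 216$ ($J{\left(H,d \right)} = - 8 \left(- 3 \left(5 + 4\right)\right) = - 8 \left(\left(-3\right) 9\right) = \left(-8\right) \left(-27\right) = 216$)
$t{\left(k,q \right)} = -144$ ($t{\left(k,q \right)} = - 9 \cdot 4^{2} = \left(-9\right) 16 = -144$)
$S = - \frac{22519}{8}$ ($S = -7 + \left(\frac{1}{8} + 216 \left(-13\right)\right) = -7 + \left(\frac{1}{8} - 2808\right) = -7 - \frac{22463}{8} = - \frac{22519}{8} \approx -2814.9$)
$\sqrt{S + 37 \left(88 + t{\left(-8,11 \right)}\right)} = \sqrt{- \frac{22519}{8} + 37 \left(88 - 144\right)} = \sqrt{- \frac{22519}{8} + 37 \left(-56\right)} = \sqrt{- \frac{22519}{8} - 2072} = \sqrt{- \frac{39095}{8}} = \frac{i \sqrt{78190}}{4}$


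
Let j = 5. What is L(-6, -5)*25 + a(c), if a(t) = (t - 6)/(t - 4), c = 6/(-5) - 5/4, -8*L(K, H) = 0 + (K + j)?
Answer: 4577/1032 ≈ 4.4351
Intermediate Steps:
L(K, H) = -5/8 - K/8 (L(K, H) = -(0 + (K + 5))/8 = -(0 + (5 + K))/8 = -(5 + K)/8 = -5/8 - K/8)
c = -49/20 (c = 6*(-1/5) - 5*1/4 = -6/5 - 5/4 = -49/20 ≈ -2.4500)
a(t) = (-6 + t)/(-4 + t)
L(-6, -5)*25 + a(c) = (-5/8 - 1/8*(-6))*25 + (-6 - 49/20)/(-4 - 49/20) = (-5/8 + 3/4)*25 - 169/20/(-129/20) = (1/8)*25 - 20/129*(-169/20) = 25/8 + 169/129 = 4577/1032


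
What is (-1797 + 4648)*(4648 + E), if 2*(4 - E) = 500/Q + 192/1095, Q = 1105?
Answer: 1069775763558/80665 ≈ 1.3262e+7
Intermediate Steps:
E = 297338/80665 (E = 4 - (500/1105 + 192/1095)/2 = 4 - (500*(1/1105) + 192*(1/1095))/2 = 4 - (100/221 + 64/365)/2 = 4 - ½*50644/80665 = 4 - 25322/80665 = 297338/80665 ≈ 3.6861)
(-1797 + 4648)*(4648 + E) = (-1797 + 4648)*(4648 + 297338/80665) = 2851*(375228258/80665) = 1069775763558/80665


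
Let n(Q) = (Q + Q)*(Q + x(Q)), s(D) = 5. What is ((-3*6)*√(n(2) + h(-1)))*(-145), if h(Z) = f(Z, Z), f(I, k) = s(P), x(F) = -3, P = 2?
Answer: 2610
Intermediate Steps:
n(Q) = 2*Q*(-3 + Q) (n(Q) = (Q + Q)*(Q - 3) = (2*Q)*(-3 + Q) = 2*Q*(-3 + Q))
f(I, k) = 5
h(Z) = 5
((-3*6)*√(n(2) + h(-1)))*(-145) = ((-3*6)*√(2*2*(-3 + 2) + 5))*(-145) = -18*√(2*2*(-1) + 5)*(-145) = -18*√(-4 + 5)*(-145) = -18*√1*(-145) = -18*1*(-145) = -18*(-145) = 2610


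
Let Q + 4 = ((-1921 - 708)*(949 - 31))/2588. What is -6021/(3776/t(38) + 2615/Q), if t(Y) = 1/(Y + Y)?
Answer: -2432257209/115926366634 ≈ -0.020981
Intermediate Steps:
Q = -1211887/1294 (Q = -4 + ((-1921 - 708)*(949 - 31))/2588 = -4 - 2629*918*(1/2588) = -4 - 2413422*1/2588 = -4 - 1206711/1294 = -1211887/1294 ≈ -936.54)
t(Y) = 1/(2*Y)
-6021/(3776/t(38) + 2615/Q) = -6021/(3776/(((½)/38)) + 2615/(-1211887/1294)) = -6021/(3776/(((½)*(1/38))) + 2615*(-1294/1211887)) = -6021/(3776/(1/76) - 3383810/1211887) = -6021/(3776*76 - 3383810/1211887) = -6021/(286976 - 3383810/1211887) = -6021/347779099902/1211887 = -6021*1211887/347779099902 = -2432257209/115926366634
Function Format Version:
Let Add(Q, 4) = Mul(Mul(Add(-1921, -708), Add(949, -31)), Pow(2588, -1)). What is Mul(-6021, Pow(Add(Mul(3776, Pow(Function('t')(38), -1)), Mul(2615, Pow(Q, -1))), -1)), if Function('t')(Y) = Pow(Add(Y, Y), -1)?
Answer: Rational(-2432257209, 115926366634) ≈ -0.020981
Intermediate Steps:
Q = Rational(-1211887, 1294) (Q = Add(-4, Mul(Mul(Add(-1921, -708), Add(949, -31)), Pow(2588, -1))) = Add(-4, Mul(Mul(-2629, 918), Rational(1, 2588))) = Add(-4, Mul(-2413422, Rational(1, 2588))) = Add(-4, Rational(-1206711, 1294)) = Rational(-1211887, 1294) ≈ -936.54)
Function('t')(Y) = Mul(Rational(1, 2), Pow(Y, -1)) (Function('t')(Y) = Pow(Mul(2, Y), -1) = Mul(Rational(1, 2), Pow(Y, -1)))
Mul(-6021, Pow(Add(Mul(3776, Pow(Function('t')(38), -1)), Mul(2615, Pow(Q, -1))), -1)) = Mul(-6021, Pow(Add(Mul(3776, Pow(Mul(Rational(1, 2), Pow(38, -1)), -1)), Mul(2615, Pow(Rational(-1211887, 1294), -1))), -1)) = Mul(-6021, Pow(Add(Mul(3776, Pow(Mul(Rational(1, 2), Rational(1, 38)), -1)), Mul(2615, Rational(-1294, 1211887))), -1)) = Mul(-6021, Pow(Add(Mul(3776, Pow(Rational(1, 76), -1)), Rational(-3383810, 1211887)), -1)) = Mul(-6021, Pow(Add(Mul(3776, 76), Rational(-3383810, 1211887)), -1)) = Mul(-6021, Pow(Add(286976, Rational(-3383810, 1211887)), -1)) = Mul(-6021, Pow(Rational(347779099902, 1211887), -1)) = Mul(-6021, Rational(1211887, 347779099902)) = Rational(-2432257209, 115926366634)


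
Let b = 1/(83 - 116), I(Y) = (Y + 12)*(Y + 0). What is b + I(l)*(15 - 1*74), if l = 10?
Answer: -428341/33 ≈ -12980.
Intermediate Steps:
I(Y) = Y*(12 + Y) (I(Y) = (12 + Y)*Y = Y*(12 + Y))
b = -1/33 (b = 1/(-33) = -1/33 ≈ -0.030303)
b + I(l)*(15 - 1*74) = -1/33 + (10*(12 + 10))*(15 - 1*74) = -1/33 + (10*22)*(15 - 74) = -1/33 + 220*(-59) = -1/33 - 12980 = -428341/33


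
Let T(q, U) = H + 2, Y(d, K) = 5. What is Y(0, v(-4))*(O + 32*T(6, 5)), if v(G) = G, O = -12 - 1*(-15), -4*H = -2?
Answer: 415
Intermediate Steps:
H = 1/2 (H = -1/4*(-2) = 1/2 ≈ 0.50000)
O = 3 (O = -12 + 15 = 3)
T(q, U) = 5/2 (T(q, U) = 1/2 + 2 = 5/2)
Y(0, v(-4))*(O + 32*T(6, 5)) = 5*(3 + 32*(5/2)) = 5*(3 + 80) = 5*83 = 415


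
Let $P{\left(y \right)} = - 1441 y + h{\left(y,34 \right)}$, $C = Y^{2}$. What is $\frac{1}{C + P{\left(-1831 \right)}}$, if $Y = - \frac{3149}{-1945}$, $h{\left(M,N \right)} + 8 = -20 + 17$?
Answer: $\frac{3783025}{9981370057701} \approx 3.7901 \cdot 10^{-7}$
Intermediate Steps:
$h{\left(M,N \right)} = -11$ ($h{\left(M,N \right)} = -8 + \left(-20 + 17\right) = -8 - 3 = -11$)
$Y = \frac{3149}{1945}$ ($Y = \left(-3149\right) \left(- \frac{1}{1945}\right) = \frac{3149}{1945} \approx 1.619$)
$C = \frac{9916201}{3783025}$ ($C = \left(\frac{3149}{1945}\right)^{2} = \frac{9916201}{3783025} \approx 2.6212$)
$P{\left(y \right)} = -11 - 1441 y$ ($P{\left(y \right)} = - 1441 y - 11 = -11 - 1441 y$)
$\frac{1}{C + P{\left(-1831 \right)}} = \frac{1}{\frac{9916201}{3783025} - -2638460} = \frac{1}{\frac{9916201}{3783025} + \left(-11 + 2638471\right)} = \frac{1}{\frac{9916201}{3783025} + 2638460} = \frac{1}{\frac{9981370057701}{3783025}} = \frac{3783025}{9981370057701}$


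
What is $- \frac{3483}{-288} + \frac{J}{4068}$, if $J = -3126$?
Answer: $\frac{122857}{10848} \approx 11.325$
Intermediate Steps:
$- \frac{3483}{-288} + \frac{J}{4068} = - \frac{3483}{-288} - \frac{3126}{4068} = \left(-3483\right) \left(- \frac{1}{288}\right) - \frac{521}{678} = \frac{387}{32} - \frac{521}{678} = \frac{122857}{10848}$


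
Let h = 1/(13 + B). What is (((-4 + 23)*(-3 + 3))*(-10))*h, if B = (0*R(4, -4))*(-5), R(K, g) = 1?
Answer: 0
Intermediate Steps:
B = 0 (B = (0*1)*(-5) = 0*(-5) = 0)
h = 1/13 (h = 1/(13 + 0) = 1/13 ≈ 0.076923)
(((-4 + 23)*(-3 + 3))*(-10))*h = (((-4 + 23)*(-3 + 3))*(-10))*(1/13) = ((19*0)*(-10))*(1/13) = (0*(-10))*(1/13) = 0*(1/13) = 0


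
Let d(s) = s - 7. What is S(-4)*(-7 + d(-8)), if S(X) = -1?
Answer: 22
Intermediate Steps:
d(s) = -7 + s
S(-4)*(-7 + d(-8)) = -(-7 + (-7 - 8)) = -(-7 - 15) = -1*(-22) = 22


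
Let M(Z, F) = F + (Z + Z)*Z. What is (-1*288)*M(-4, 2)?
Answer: -9792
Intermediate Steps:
M(Z, F) = F + 2*Z² (M(Z, F) = F + (2*Z)*Z = F + 2*Z²)
(-1*288)*M(-4, 2) = (-1*288)*(2 + 2*(-4)²) = -288*(2 + 2*16) = -288*(2 + 32) = -288*34 = -9792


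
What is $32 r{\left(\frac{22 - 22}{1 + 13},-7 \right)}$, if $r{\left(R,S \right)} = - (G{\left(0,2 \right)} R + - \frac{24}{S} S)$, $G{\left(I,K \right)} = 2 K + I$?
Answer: $768$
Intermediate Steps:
$G{\left(I,K \right)} = I + 2 K$
$r{\left(R,S \right)} = 24 - 4 R$ ($r{\left(R,S \right)} = - (\left(0 + 2 \cdot 2\right) R + - \frac{24}{S} S) = - (\left(0 + 4\right) R - 24) = - (4 R - 24) = - (-24 + 4 R) = 24 - 4 R$)
$32 r{\left(\frac{22 - 22}{1 + 13},-7 \right)} = 32 \left(24 - 4 \frac{22 - 22}{1 + 13}\right) = 32 \left(24 - 4 \cdot \frac{0}{14}\right) = 32 \left(24 - 4 \cdot 0 \cdot \frac{1}{14}\right) = 32 \left(24 - 0\right) = 32 \left(24 + 0\right) = 32 \cdot 24 = 768$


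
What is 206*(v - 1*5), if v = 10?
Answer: 1030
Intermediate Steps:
206*(v - 1*5) = 206*(10 - 1*5) = 206*(10 - 5) = 206*5 = 1030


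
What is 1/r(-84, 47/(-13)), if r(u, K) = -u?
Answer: 1/84 ≈ 0.011905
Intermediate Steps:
1/r(-84, 47/(-13)) = 1/(-1*(-84)) = 1/84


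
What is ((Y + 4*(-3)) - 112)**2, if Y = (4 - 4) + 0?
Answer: 15376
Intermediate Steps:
Y = 0 (Y = 0 + 0 = 0)
((Y + 4*(-3)) - 112)**2 = ((0 + 4*(-3)) - 112)**2 = ((0 - 12) - 112)**2 = (-12 - 112)**2 = (-124)**2 = 15376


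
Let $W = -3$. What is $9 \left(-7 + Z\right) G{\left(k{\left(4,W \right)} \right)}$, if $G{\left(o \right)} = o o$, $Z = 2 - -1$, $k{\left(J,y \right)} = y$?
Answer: $-324$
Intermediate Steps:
$Z = 3$ ($Z = 2 + 1 = 3$)
$G{\left(o \right)} = o^{2}$
$9 \left(-7 + Z\right) G{\left(k{\left(4,W \right)} \right)} = 9 \left(-7 + 3\right) \left(-3\right)^{2} = 9 \left(-4\right) 9 = \left(-36\right) 9 = -324$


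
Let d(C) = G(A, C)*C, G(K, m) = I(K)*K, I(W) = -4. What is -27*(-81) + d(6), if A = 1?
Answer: 2163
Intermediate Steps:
G(K, m) = -4*K
d(C) = -4*C (d(C) = (-4*1)*C = -4*C)
-27*(-81) + d(6) = -27*(-81) - 4*6 = 2187 - 24 = 2163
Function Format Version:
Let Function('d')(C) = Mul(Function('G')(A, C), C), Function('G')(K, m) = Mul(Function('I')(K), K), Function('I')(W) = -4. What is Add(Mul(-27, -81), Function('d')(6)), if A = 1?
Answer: 2163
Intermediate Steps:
Function('G')(K, m) = Mul(-4, K)
Function('d')(C) = Mul(-4, C) (Function('d')(C) = Mul(Mul(-4, 1), C) = Mul(-4, C))
Add(Mul(-27, -81), Function('d')(6)) = Add(Mul(-27, -81), Mul(-4, 6)) = Add(2187, -24) = 2163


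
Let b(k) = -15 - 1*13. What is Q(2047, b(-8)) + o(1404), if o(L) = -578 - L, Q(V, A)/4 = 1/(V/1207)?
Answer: -4052326/2047 ≈ -1979.6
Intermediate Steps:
b(k) = -28 (b(k) = -15 - 13 = -28)
Q(V, A) = 4828/V (Q(V, A) = 4/((V/1207)) = 4*(1207/V) = 4828/V)
Q(2047, b(-8)) + o(1404) = 4828/2047 + (-578 - 1*1404) = 4828*(1/2047) + (-578 - 1404) = 4828/2047 - 1982 = -4052326/2047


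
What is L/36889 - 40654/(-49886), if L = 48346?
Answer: 1955736981/920122327 ≈ 2.1255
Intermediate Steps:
L/36889 - 40654/(-49886) = 48346/36889 - 40654/(-49886) = 48346*(1/36889) - 40654*(-1/49886) = 48346/36889 + 20327/24943 = 1955736981/920122327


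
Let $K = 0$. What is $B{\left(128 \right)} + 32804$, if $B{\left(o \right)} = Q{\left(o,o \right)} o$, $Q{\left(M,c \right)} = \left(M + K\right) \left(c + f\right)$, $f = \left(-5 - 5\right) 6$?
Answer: $1146916$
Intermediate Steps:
$f = -60$ ($f = \left(-10\right) 6 = -60$)
$Q{\left(M,c \right)} = M \left(-60 + c\right)$ ($Q{\left(M,c \right)} = \left(M + 0\right) \left(c - 60\right) = M \left(-60 + c\right)$)
$B{\left(o \right)} = o^{2} \left(-60 + o\right)$ ($B{\left(o \right)} = o \left(-60 + o\right) o = o^{2} \left(-60 + o\right)$)
$B{\left(128 \right)} + 32804 = 128^{2} \left(-60 + 128\right) + 32804 = 16384 \cdot 68 + 32804 = 1114112 + 32804 = 1146916$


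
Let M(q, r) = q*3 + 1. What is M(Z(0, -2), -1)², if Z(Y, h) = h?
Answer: 25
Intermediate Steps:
M(q, r) = 1 + 3*q (M(q, r) = 3*q + 1 = 1 + 3*q)
M(Z(0, -2), -1)² = (1 + 3*(-2))² = (1 - 6)² = (-5)² = 25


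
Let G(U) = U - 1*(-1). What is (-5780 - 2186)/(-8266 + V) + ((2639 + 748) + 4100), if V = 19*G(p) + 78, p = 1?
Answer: 30513508/4075 ≈ 7488.0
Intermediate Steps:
G(U) = 1 + U (G(U) = U + 1 = 1 + U)
V = 116 (V = 19*(1 + 1) + 78 = 19*2 + 78 = 38 + 78 = 116)
(-5780 - 2186)/(-8266 + V) + ((2639 + 748) + 4100) = (-5780 - 2186)/(-8266 + 116) + ((2639 + 748) + 4100) = -7966/(-8150) + (3387 + 4100) = -7966*(-1/8150) + 7487 = 3983/4075 + 7487 = 30513508/4075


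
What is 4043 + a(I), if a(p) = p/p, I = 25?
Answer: 4044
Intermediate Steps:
a(p) = 1
4043 + a(I) = 4043 + 1 = 4044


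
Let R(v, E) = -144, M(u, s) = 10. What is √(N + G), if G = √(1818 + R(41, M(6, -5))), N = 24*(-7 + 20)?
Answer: √(312 + 3*√186) ≈ 18.786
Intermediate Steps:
N = 312 (N = 24*13 = 312)
G = 3*√186 (G = √(1818 - 144) = √1674 = 3*√186 ≈ 40.915)
√(N + G) = √(312 + 3*√186)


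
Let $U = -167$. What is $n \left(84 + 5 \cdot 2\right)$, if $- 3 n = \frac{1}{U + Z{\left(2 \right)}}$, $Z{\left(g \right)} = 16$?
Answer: $\frac{94}{453} \approx 0.20751$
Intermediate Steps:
$n = \frac{1}{453}$ ($n = - \frac{1}{3 \left(-167 + 16\right)} = - \frac{1}{3 \left(-151\right)} = \left(- \frac{1}{3}\right) \left(- \frac{1}{151}\right) = \frac{1}{453} \approx 0.0022075$)
$n \left(84 + 5 \cdot 2\right) = \frac{84 + 5 \cdot 2}{453} = \frac{84 + 10}{453} = \frac{1}{453} \cdot 94 = \frac{94}{453}$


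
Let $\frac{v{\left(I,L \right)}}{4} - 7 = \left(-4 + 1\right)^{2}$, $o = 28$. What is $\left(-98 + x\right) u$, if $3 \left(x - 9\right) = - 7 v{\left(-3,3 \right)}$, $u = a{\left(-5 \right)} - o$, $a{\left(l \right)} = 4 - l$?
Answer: $\frac{13585}{3} \approx 4528.3$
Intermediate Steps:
$u = -19$ ($u = \left(4 - -5\right) - 28 = \left(4 + 5\right) - 28 = 9 - 28 = -19$)
$v{\left(I,L \right)} = 64$ ($v{\left(I,L \right)} = 28 + 4 \left(-4 + 1\right)^{2} = 28 + 4 \left(-3\right)^{2} = 28 + 4 \cdot 9 = 28 + 36 = 64$)
$x = - \frac{421}{3}$ ($x = 9 + \frac{\left(-7\right) 64}{3} = 9 + \frac{1}{3} \left(-448\right) = 9 - \frac{448}{3} = - \frac{421}{3} \approx -140.33$)
$\left(-98 + x\right) u = \left(-98 - \frac{421}{3}\right) \left(-19\right) = \left(- \frac{715}{3}\right) \left(-19\right) = \frac{13585}{3}$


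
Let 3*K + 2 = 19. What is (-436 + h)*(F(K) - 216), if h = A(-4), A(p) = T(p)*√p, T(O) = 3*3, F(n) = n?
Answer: 275116/3 - 3786*I ≈ 91705.0 - 3786.0*I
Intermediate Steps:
K = 17/3 (K = -⅔ + (⅓)*19 = -⅔ + 19/3 = 17/3 ≈ 5.6667)
T(O) = 9
A(p) = 9*√p
h = 18*I (h = 9*√(-4) = 9*(2*I) = 18*I ≈ 18.0*I)
(-436 + h)*(F(K) - 216) = (-436 + 18*I)*(17/3 - 216) = (-436 + 18*I)*(-631/3) = 275116/3 - 3786*I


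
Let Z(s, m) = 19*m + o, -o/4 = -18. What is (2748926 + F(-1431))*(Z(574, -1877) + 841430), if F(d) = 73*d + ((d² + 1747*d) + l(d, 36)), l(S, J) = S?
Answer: 1765461091404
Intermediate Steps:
o = 72 (o = -4*(-18) = 72)
Z(s, m) = 72 + 19*m (Z(s, m) = 19*m + 72 = 72 + 19*m)
F(d) = d² + 1821*d (F(d) = 73*d + ((d² + 1747*d) + d) = 73*d + (d² + 1748*d) = d² + 1821*d)
(2748926 + F(-1431))*(Z(574, -1877) + 841430) = (2748926 - 1431*(1821 - 1431))*((72 + 19*(-1877)) + 841430) = (2748926 - 1431*390)*((72 - 35663) + 841430) = (2748926 - 558090)*(-35591 + 841430) = 2190836*805839 = 1765461091404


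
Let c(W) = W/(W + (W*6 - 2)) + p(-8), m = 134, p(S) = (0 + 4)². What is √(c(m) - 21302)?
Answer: I*√129503153/78 ≈ 145.9*I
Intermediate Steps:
p(S) = 16 (p(S) = 4² = 16)
c(W) = 16 + W/(-2 + 7*W) (c(W) = W/(W + (W*6 - 2)) + 16 = W/(W + (6*W - 2)) + 16 = W/(W + (-2 + 6*W)) + 16 = W/(-2 + 7*W) + 16 = 16 + W/(-2 + 7*W))
√(c(m) - 21302) = √((-32 + 113*134)/(-2 + 7*134) - 21302) = √((-32 + 15142)/(-2 + 938) - 21302) = √(15110/936 - 21302) = √((1/936)*15110 - 21302) = √(7555/468 - 21302) = √(-9961781/468) = I*√129503153/78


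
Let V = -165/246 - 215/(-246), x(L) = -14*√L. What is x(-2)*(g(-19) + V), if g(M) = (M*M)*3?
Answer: -1865276*I*√2/123 ≈ -21446.0*I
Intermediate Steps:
V = 25/123 (V = -165*1/246 - 215*(-1/246) = -55/82 + 215/246 = 25/123 ≈ 0.20325)
g(M) = 3*M² (g(M) = M²*3 = 3*M²)
x(-2)*(g(-19) + V) = (-14*I*√2)*(3*(-19)² + 25/123) = (-14*I*√2)*(3*361 + 25/123) = (-14*I*√2)*(1083 + 25/123) = -14*I*√2*(133234/123) = -1865276*I*√2/123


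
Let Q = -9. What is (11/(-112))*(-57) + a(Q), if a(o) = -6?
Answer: -45/112 ≈ -0.40179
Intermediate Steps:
(11/(-112))*(-57) + a(Q) = (11/(-112))*(-57) - 6 = (11*(-1/112))*(-57) - 6 = -11/112*(-57) - 6 = 627/112 - 6 = -45/112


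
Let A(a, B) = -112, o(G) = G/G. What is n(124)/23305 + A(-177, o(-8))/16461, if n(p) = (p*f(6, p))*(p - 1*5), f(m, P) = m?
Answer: 24657304/6502095 ≈ 3.7922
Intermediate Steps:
o(G) = 1
n(p) = 6*p*(-5 + p) (n(p) = (p*6)*(p - 1*5) = (6*p)*(p - 5) = (6*p)*(-5 + p) = 6*p*(-5 + p))
n(124)/23305 + A(-177, o(-8))/16461 = (6*124*(-5 + 124))/23305 - 112/16461 = (6*124*119)*(1/23305) - 112*1/16461 = 88536*(1/23305) - 112/16461 = 88536/23305 - 112/16461 = 24657304/6502095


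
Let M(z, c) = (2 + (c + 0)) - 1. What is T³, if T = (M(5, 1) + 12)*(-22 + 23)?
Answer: 2744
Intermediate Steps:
M(z, c) = 1 + c (M(z, c) = (2 + c) - 1 = 1 + c)
T = 14 (T = ((1 + 1) + 12)*(-22 + 23) = (2 + 12)*1 = 14*1 = 14)
T³ = 14³ = 2744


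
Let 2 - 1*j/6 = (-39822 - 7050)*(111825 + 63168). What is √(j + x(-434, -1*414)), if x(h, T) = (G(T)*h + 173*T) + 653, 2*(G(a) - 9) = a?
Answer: √49213646351 ≈ 2.2184e+5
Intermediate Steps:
G(a) = 9 + a/2
j = 49213631388 (j = 12 - 6*(-39822 - 7050)*(111825 + 63168) = 12 - (-281232)*174993 = 12 - 6*(-8202271896) = 12 + 49213631376 = 49213631388)
x(h, T) = 653 + 173*T + h*(9 + T/2) (x(h, T) = ((9 + T/2)*h + 173*T) + 653 = (h*(9 + T/2) + 173*T) + 653 = (173*T + h*(9 + T/2)) + 653 = 653 + 173*T + h*(9 + T/2))
√(j + x(-434, -1*414)) = √(49213631388 + (653 + 173*(-1*414) + (½)*(-434)*(18 - 1*414))) = √(49213631388 + (653 + 173*(-414) + (½)*(-434)*(18 - 414))) = √(49213631388 + (653 - 71622 + (½)*(-434)*(-396))) = √(49213631388 + (653 - 71622 + 85932)) = √(49213631388 + 14963) = √49213646351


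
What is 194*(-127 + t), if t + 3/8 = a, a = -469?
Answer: -462787/4 ≈ -1.1570e+5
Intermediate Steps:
t = -3755/8 (t = -3/8 - 469 = -3755/8 ≈ -469.38)
194*(-127 + t) = 194*(-127 - 3755/8) = 194*(-4771/8) = -462787/4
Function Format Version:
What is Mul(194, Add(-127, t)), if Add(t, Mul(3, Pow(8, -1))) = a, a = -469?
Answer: Rational(-462787, 4) ≈ -1.1570e+5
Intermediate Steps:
t = Rational(-3755, 8) (t = Add(Rational(-3, 8), -469) = Rational(-3755, 8) ≈ -469.38)
Mul(194, Add(-127, t)) = Mul(194, Add(-127, Rational(-3755, 8))) = Mul(194, Rational(-4771, 8)) = Rational(-462787, 4)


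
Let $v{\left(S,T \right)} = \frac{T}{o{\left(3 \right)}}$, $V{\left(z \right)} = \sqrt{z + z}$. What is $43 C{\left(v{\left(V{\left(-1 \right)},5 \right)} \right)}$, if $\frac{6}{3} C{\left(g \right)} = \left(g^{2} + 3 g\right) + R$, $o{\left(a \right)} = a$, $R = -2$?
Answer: $\frac{1118}{9} \approx 124.22$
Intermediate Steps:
$V{\left(z \right)} = \sqrt{2} \sqrt{z}$ ($V{\left(z \right)} = \sqrt{2 z} = \sqrt{2} \sqrt{z}$)
$v{\left(S,T \right)} = \frac{T}{3}$
$C{\left(g \right)} = -1 + \frac{g^{2}}{2} + \frac{3 g}{2}$ ($C{\left(g \right)} = \frac{\left(g^{2} + 3 g\right) - 2}{2} = \frac{-2 + g^{2} + 3 g}{2} = -1 + \frac{g^{2}}{2} + \frac{3 g}{2}$)
$43 C{\left(v{\left(V{\left(-1 \right)},5 \right)} \right)} = 43 \left(-1 + \frac{\left(\frac{1}{3} \cdot 5\right)^{2}}{2} + \frac{3 \cdot \frac{1}{3} \cdot 5}{2}\right) = 43 \left(-1 + \frac{\left(\frac{5}{3}\right)^{2}}{2} + \frac{3}{2} \cdot \frac{5}{3}\right) = 43 \left(-1 + \frac{1}{2} \cdot \frac{25}{9} + \frac{5}{2}\right) = 43 \left(-1 + \frac{25}{18} + \frac{5}{2}\right) = 43 \cdot \frac{26}{9} = \frac{1118}{9}$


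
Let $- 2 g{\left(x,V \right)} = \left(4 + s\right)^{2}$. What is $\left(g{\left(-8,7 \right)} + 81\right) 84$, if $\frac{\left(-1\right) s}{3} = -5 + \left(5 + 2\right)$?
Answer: $6636$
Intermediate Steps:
$s = -6$ ($s = - 3 \left(-5 + \left(5 + 2\right)\right) = - 3 \left(-5 + 7\right) = \left(-3\right) 2 = -6$)
$g{\left(x,V \right)} = -2$ ($g{\left(x,V \right)} = - \frac{\left(4 - 6\right)^{2}}{2} = - \frac{\left(-2\right)^{2}}{2} = \left(- \frac{1}{2}\right) 4 = -2$)
$\left(g{\left(-8,7 \right)} + 81\right) 84 = \left(-2 + 81\right) 84 = 79 \cdot 84 = 6636$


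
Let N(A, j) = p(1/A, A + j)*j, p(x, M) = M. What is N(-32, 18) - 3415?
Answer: -3667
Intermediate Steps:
N(A, j) = j*(A + j) (N(A, j) = (A + j)*j = j*(A + j))
N(-32, 18) - 3415 = 18*(-32 + 18) - 3415 = 18*(-14) - 3415 = -252 - 3415 = -3667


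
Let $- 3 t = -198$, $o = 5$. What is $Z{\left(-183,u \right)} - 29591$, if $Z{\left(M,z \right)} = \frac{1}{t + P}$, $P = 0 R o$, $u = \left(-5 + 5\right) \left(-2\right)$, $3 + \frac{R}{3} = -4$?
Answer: $- \frac{1953005}{66} \approx -29591.0$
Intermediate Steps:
$R = -21$ ($R = -9 + 3 \left(-4\right) = -9 - 12 = -21$)
$t = 66$ ($t = \left(- \frac{1}{3}\right) \left(-198\right) = 66$)
$u = 0$ ($u = 0 \left(-2\right) = 0$)
$P = 0$ ($P = 0 \left(-21\right) 5 = 0 \cdot 5 = 0$)
$Z{\left(M,z \right)} = \frac{1}{66}$ ($Z{\left(M,z \right)} = \frac{1}{66 + 0} = \frac{1}{66}$)
$Z{\left(-183,u \right)} - 29591 = \frac{1}{66} - 29591 = - \frac{1953005}{66}$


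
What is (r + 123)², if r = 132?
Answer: 65025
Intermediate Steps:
(r + 123)² = (132 + 123)² = 255² = 65025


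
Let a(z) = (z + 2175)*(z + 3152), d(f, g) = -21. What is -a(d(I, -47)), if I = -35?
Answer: -6744174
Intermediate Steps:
a(z) = (2175 + z)*(3152 + z)
-a(d(I, -47)) = -(6855600 + (-21)**2 + 5327*(-21)) = -(6855600 + 441 - 111867) = -1*6744174 = -6744174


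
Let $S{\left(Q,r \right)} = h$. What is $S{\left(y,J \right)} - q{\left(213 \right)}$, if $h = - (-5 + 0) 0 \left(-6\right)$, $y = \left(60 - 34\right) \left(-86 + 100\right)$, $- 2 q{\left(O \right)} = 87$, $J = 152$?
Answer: $\frac{87}{2} \approx 43.5$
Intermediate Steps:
$q{\left(O \right)} = - \frac{87}{2}$ ($q{\left(O \right)} = \left(- \frac{1}{2}\right) 87 = - \frac{87}{2}$)
$y = 364$ ($y = 26 \cdot 14 = 364$)
$h = 0$ ($h = \left(-1\right) \left(-5\right) 0 \left(-6\right) = 5 \cdot 0 \left(-6\right) = 0 \left(-6\right) = 0$)
$S{\left(Q,r \right)} = 0$
$S{\left(y,J \right)} - q{\left(213 \right)} = 0 - - \frac{87}{2} = 0 + \frac{87}{2} = \frac{87}{2}$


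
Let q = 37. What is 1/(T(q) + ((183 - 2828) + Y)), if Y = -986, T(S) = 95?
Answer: -1/3536 ≈ -0.00028281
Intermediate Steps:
1/(T(q) + ((183 - 2828) + Y)) = 1/(95 + ((183 - 2828) - 986)) = 1/(95 + (-2645 - 986)) = 1/(95 - 3631) = 1/(-3536) = -1/3536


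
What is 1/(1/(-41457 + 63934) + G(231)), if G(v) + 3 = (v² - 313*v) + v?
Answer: -22477/420634577 ≈ -5.3436e-5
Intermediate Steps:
G(v) = -3 + v² - 312*v (G(v) = -3 + ((v² - 313*v) + v) = -3 + (v² - 312*v) = -3 + v² - 312*v)
1/(1/(-41457 + 63934) + G(231)) = 1/(1/(-41457 + 63934) + (-3 + 231² - 312*231)) = 1/(1/22477 + (-3 + 53361 - 72072)) = 1/(1/22477 - 18714) = 1/(-420634577/22477) = -22477/420634577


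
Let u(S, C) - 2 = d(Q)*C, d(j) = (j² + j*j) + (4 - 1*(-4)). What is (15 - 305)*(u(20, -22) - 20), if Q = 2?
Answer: 107300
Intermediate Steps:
d(j) = 8 + 2*j² (d(j) = (j² + j²) + (4 + 4) = 2*j² + 8 = 8 + 2*j²)
u(S, C) = 2 + 16*C (u(S, C) = 2 + (8 + 2*2²)*C = 2 + (8 + 2*4)*C = 2 + (8 + 8)*C = 2 + 16*C)
(15 - 305)*(u(20, -22) - 20) = (15 - 305)*((2 + 16*(-22)) - 20) = -290*((2 - 352) - 20) = -290*(-350 - 20) = -290*(-370) = 107300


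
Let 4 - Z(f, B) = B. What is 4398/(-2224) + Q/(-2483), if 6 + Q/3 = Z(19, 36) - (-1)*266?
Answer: -6220725/2761096 ≈ -2.2530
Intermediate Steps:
Z(f, B) = 4 - B
Q = 684 (Q = -18 + 3*((4 - 1*36) - (-1)*266) = -18 + 3*((4 - 36) - 1*(-266)) = -18 + 3*(-32 + 266) = -18 + 3*234 = -18 + 702 = 684)
4398/(-2224) + Q/(-2483) = 4398/(-2224) + 684/(-2483) = 4398*(-1/2224) + 684*(-1/2483) = -2199/1112 - 684/2483 = -6220725/2761096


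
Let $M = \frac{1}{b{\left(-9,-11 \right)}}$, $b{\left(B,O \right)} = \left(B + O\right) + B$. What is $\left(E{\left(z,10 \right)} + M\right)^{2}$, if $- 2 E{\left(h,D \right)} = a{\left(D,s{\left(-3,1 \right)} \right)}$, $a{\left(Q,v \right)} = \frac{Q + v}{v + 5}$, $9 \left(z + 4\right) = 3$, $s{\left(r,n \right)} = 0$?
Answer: $\frac{900}{841} \approx 1.0702$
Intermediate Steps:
$z = - \frac{11}{3}$ ($z = -4 + \frac{1}{9} \cdot 3 = -4 + \frac{1}{3} = - \frac{11}{3} \approx -3.6667$)
$a{\left(Q,v \right)} = \frac{Q + v}{5 + v}$
$E{\left(h,D \right)} = - \frac{D}{10}$ ($E{\left(h,D \right)} = - \frac{\frac{1}{5 + 0} \left(D + 0\right)}{2} = - \frac{\frac{1}{5} D}{2} = - \frac{D}{10}$)
$b{\left(B,O \right)} = O + 2 B$
$M = - \frac{1}{29}$ ($M = \frac{1}{-11 + 2 \left(-9\right)} = \frac{1}{-11 - 18} = \frac{1}{-29} = - \frac{1}{29} \approx -0.034483$)
$\left(E{\left(z,10 \right)} + M\right)^{2} = \left(\left(- \frac{1}{10}\right) 10 - \frac{1}{29}\right)^{2} = \left(-1 - \frac{1}{29}\right)^{2} = \left(- \frac{30}{29}\right)^{2} = \frac{900}{841}$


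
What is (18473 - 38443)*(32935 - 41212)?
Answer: 165291690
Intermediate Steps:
(18473 - 38443)*(32935 - 41212) = -19970*(-8277) = 165291690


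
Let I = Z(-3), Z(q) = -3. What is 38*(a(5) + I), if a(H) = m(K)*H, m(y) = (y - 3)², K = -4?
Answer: 9196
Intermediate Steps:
I = -3
m(y) = (-3 + y)²
a(H) = 49*H (a(H) = (-3 - 4)²*H = (-7)²*H = 49*H)
38*(a(5) + I) = 38*(49*5 - 3) = 38*(245 - 3) = 38*242 = 9196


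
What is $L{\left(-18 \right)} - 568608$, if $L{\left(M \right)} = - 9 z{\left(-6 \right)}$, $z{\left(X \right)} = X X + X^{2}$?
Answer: $-569256$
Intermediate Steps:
$z{\left(X \right)} = 2 X^{2}$ ($z{\left(X \right)} = X^{2} + X^{2} = 2 X^{2}$)
$L{\left(M \right)} = -648$ ($L{\left(M \right)} = - 9 \cdot 2 \left(-6\right)^{2} = - 9 \cdot 2 \cdot 36 = \left(-9\right) 72 = -648$)
$L{\left(-18 \right)} - 568608 = -648 - 568608 = -569256$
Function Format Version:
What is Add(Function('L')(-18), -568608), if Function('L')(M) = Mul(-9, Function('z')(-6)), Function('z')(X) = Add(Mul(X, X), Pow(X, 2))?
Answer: -569256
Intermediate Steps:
Function('z')(X) = Mul(2, Pow(X, 2)) (Function('z')(X) = Add(Pow(X, 2), Pow(X, 2)) = Mul(2, Pow(X, 2)))
Function('L')(M) = -648 (Function('L')(M) = Mul(-9, Mul(2, Pow(-6, 2))) = Mul(-9, Mul(2, 36)) = Mul(-9, 72) = -648)
Add(Function('L')(-18), -568608) = Add(-648, -568608) = -569256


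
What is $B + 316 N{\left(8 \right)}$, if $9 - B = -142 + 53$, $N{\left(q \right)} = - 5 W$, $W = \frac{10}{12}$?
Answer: $- \frac{3656}{3} \approx -1218.7$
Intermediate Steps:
$W = \frac{5}{6}$ ($W = 10 \cdot \frac{1}{12} = \frac{5}{6} \approx 0.83333$)
$N{\left(q \right)} = - \frac{25}{6}$ ($N{\left(q \right)} = \left(-5\right) \frac{5}{6} = - \frac{25}{6}$)
$B = 98$ ($B = 9 - \left(-142 + 53\right) = 9 - -89 = 9 + 89 = 98$)
$B + 316 N{\left(8 \right)} = 98 + 316 \left(- \frac{25}{6}\right) = 98 - \frac{3950}{3} = - \frac{3656}{3}$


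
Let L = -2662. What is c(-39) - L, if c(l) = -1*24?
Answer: 2638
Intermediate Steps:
c(l) = -24
c(-39) - L = -24 - 1*(-2662) = -24 + 2662 = 2638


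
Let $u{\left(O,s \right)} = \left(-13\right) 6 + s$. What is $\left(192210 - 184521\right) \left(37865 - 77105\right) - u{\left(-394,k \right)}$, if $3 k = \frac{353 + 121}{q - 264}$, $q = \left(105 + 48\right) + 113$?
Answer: $-301716361$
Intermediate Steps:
$q = 266$ ($q = 153 + 113 = 266$)
$k = 79$ ($k = \frac{\left(353 + 121\right) \frac{1}{266 - 264}}{3} = \frac{474 \cdot \frac{1}{2}}{3} = \frac{1}{3} \cdot 237 = 79$)
$u{\left(O,s \right)} = -78 + s$
$\left(192210 - 184521\right) \left(37865 - 77105\right) - u{\left(-394,k \right)} = \left(192210 - 184521\right) \left(37865 - 77105\right) - \left(-78 + 79\right) = 7689 \left(-39240\right) - 1 = -301716360 - 1 = -301716361$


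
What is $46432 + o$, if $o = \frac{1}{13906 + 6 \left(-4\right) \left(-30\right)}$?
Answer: $\frac{679114433}{14626} \approx 46432.0$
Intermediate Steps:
$o = \frac{1}{14626}$ ($o = \frac{1}{13906 - -720} = \frac{1}{13906 + 720} = \frac{1}{14626} \approx 6.8371 \cdot 10^{-5}$)
$46432 + o = 46432 + \frac{1}{14626} = \frac{679114433}{14626}$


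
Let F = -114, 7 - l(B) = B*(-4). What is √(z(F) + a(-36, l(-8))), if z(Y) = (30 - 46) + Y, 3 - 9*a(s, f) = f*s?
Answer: I*√2067/3 ≈ 15.155*I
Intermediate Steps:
l(B) = 7 + 4*B (l(B) = 7 - B*(-4) = 7 - (-4)*B = 7 + 4*B)
a(s, f) = ⅓ - f*s/9
z(Y) = -16 + Y
√(z(F) + a(-36, l(-8))) = √((-16 - 114) + (⅓ - ⅑*(7 + 4*(-8))*(-36))) = √(-130 + (⅓ - ⅑*(7 - 32)*(-36))) = √(-130 + (⅓ - ⅑*(-25)*(-36))) = √(-130 + (⅓ - 100)) = √(-130 - 299/3) = √(-689/3) = I*√2067/3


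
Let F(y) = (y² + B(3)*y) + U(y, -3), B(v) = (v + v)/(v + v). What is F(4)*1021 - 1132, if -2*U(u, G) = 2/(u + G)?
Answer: 18267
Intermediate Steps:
B(v) = 1 (B(v) = (2*v)/((2*v)) = (2*v)*(1/(2*v)) = 1)
U(u, G) = -1/(G + u) (U(u, G) = -1/(u + G) = -1/(G + u))
F(y) = y + y² - 1/(-3 + y) (F(y) = (y² + 1*y) - 1/(-3 + y) = (y² + y) - 1/(-3 + y) = (y + y²) - 1/(-3 + y) = y + y² - 1/(-3 + y))
F(4)*1021 - 1132 = ((-1 + 4*(1 + 4)*(-3 + 4))/(-3 + 4))*1021 - 1132 = ((-1 + 4*5*1)/1)*1021 - 1132 = (1*(-1 + 20))*1021 - 1132 = (1*19)*1021 - 1132 = 19*1021 - 1132 = 19399 - 1132 = 18267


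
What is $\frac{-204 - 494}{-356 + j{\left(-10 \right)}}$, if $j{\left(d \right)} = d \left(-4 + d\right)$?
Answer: $\frac{349}{108} \approx 3.2315$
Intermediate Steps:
$\frac{-204 - 494}{-356 + j{\left(-10 \right)}} = \frac{-204 - 494}{-356 - 10 \left(-4 - 10\right)} = - \frac{698}{-356 - -140} = - \frac{698}{-356 + 140} = - \frac{698}{-216} = \left(-698\right) \left(- \frac{1}{216}\right) = \frac{349}{108}$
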